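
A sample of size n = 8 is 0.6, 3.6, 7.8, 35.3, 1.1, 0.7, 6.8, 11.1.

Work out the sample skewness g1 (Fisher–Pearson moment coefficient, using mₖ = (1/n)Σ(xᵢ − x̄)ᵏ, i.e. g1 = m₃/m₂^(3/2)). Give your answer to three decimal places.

1.806

x̄ = (0.6 + 3.6 + 7.8 + 35.3 + 1.1 + 0.7 + 6.8 + 11.1) / 8 = 8.3750
deviations (xᵢ − x̄): -7.7750, -4.7750, -0.5750, 26.9250, -7.2750, -7.6750, -1.5750, 2.7250
Σ(xᵢ − x̄)² = 930.2750 ⇒ m₂ = 930.2750/8 = 116.28437
Σ(xᵢ − x̄)³ = 18119.5567 ⇒ m₃ = 18119.5567/8 = 2264.94459
m₂^(3/2) = 116.28437^(1.5) = 1253.95527
g1 = m₃ / m₂^(3/2) = 2264.94459 / 1253.95527 ≈ 1.806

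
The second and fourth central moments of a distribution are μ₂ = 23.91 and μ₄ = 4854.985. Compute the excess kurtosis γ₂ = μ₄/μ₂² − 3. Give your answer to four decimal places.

5.4924

μ₂² = 23.91² = 571.68810
μ₄/μ₂² = 4854.985 / 571.68810 = 8.49237
γ₂ = 8.49237 − 3 ≈ 5.4924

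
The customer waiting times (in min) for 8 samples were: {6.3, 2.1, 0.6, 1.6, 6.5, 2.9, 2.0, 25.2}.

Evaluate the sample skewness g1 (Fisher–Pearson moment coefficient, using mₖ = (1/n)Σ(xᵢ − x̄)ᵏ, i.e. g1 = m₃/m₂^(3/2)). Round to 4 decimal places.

1.9664

x̄ = (6.3 + 2.1 + 0.6 + 1.6 + 6.5 + 2.9 + 2.0 + 25.2) / 8 = 5.9000
deviations (xᵢ − x̄): 0.4000, -3.8000, -5.3000, -4.3000, 0.6000, -3.0000, -3.9000, 19.3000
Σ(xᵢ − x̄)² = 458.2400 ⇒ m₂ = 458.2400/8 = 57.28000
Σ(xᵢ − x̄)³ = 6819.7620 ⇒ m₃ = 6819.7620/8 = 852.47025
m₂^(3/2) = 57.28000^(1.5) = 433.51538
g1 = m₃ / m₂^(3/2) = 852.47025 / 433.51538 ≈ 1.9664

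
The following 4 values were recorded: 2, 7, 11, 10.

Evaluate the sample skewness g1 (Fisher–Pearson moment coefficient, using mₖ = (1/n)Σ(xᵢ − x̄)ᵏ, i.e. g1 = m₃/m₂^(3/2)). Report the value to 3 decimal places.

x̄ = (2 + 7 + 11 + 10) / 4 = 7.5000
deviations (xᵢ − x̄): -5.5000, -0.5000, 3.5000, 2.5000
Σ(xᵢ − x̄)² = 49.0000 ⇒ m₂ = 49.0000/4 = 12.25000
Σ(xᵢ − x̄)³ = -108.0000 ⇒ m₃ = -108.0000/4 = -27.00000
m₂^(3/2) = 12.25000^(1.5) = 42.87500
g1 = m₃ / m₂^(3/2) = -27.00000 / 42.87500 ≈ -0.630

-0.630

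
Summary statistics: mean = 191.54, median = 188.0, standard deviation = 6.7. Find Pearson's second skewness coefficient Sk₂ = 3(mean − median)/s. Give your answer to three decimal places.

Sk₂ = 3(191.54 − 188.0) / 6.7 = 3 × 3.5400 / 6.7
    = 10.6200 / 6.7 ≈ 1.585

1.585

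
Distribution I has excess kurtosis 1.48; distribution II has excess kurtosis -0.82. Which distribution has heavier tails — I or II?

I

Higher excess kurtosis ⇒ heavier tails relative to the normal distribution.
1.48 vs -0.82: the larger is 1.48, so I has heavier tails. (I is leptokurtic — heavier-than-normal tails; the other is platykurtic.)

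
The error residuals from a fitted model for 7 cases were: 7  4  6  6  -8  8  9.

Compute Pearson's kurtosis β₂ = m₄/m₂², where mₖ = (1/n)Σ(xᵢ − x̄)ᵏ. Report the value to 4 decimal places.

x̄ = 4.5714
Σ(xᵢ − x̄)² = 199.7143 ⇒ m₂ = 28.53061
Σ(xᵢ − x̄)⁴ = 25542.9446 ⇒ m₄ = 3648.99209
m₂² = 813.99584
β₂ = m₄/m₂² = 3648.99209 / 813.99584 ≈ 4.4828

4.4828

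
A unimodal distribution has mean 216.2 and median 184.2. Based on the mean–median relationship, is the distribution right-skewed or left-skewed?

mean − median = 216.2 − 184.2 = 32.0
mean > median ⇒ the longer tail is on the right ⇒ right-skewed (positively skewed).

right-skewed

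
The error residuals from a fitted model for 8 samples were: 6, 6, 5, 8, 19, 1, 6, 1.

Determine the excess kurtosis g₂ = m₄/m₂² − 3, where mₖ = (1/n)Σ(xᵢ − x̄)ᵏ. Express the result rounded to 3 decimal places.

x̄ = 6.5000
Σ(xᵢ − x̄)² = 222.0000 ⇒ m₂ = 27.75000
Σ(xᵢ − x̄)⁴ = 26254.5000 ⇒ m₄ = 3281.81250
m₂² = 770.06250
g₂ = m₄/m₂² − 3 = 4.26175 − 3 ≈ 1.262

1.262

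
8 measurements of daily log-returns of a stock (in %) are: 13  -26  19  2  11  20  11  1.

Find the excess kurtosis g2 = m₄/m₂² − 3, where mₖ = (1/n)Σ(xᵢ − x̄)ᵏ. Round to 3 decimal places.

x̄ = 6.3750
Σ(xᵢ − x̄)² = 1527.8750 ⇒ m₂ = 190.98438
Σ(xᵢ − x̄)⁴ = 1162509.1191 ⇒ m₄ = 145313.63989
m₂² = 36475.03149
g2 = m₄/m₂² − 3 = 3.98392 − 3 ≈ 0.984

0.984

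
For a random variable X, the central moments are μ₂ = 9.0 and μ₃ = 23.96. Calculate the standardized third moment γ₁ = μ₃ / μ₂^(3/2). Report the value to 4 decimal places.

0.8874

σ = √μ₂ = √9.0 = 3.00000
σ³ = μ₂^(3/2) = 27.00000
γ₁ = μ₃/σ³ = 23.96 / 27.00000 ≈ 0.8874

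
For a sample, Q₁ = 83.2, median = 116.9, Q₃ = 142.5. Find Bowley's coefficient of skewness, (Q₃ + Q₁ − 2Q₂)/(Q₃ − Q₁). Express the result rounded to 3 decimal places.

-0.137

numerator: Q₃ + Q₁ − 2Q₂ = 142.5 + 83.2 − 2×116.9 = -8.1000
denominator: Q₃ − Q₁ = 142.5 − 83.2 = 59.3000
Bowley skewness = -8.1000 / 59.3000 ≈ -0.137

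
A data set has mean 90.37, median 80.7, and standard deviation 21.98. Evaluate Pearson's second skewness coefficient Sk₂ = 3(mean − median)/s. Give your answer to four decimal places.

1.3198

Sk₂ = 3(90.37 − 80.7) / 21.98 = 3 × 9.6700 / 21.98
    = 29.0100 / 21.98 ≈ 1.3198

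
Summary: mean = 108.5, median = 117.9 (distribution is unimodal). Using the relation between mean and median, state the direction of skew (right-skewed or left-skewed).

left-skewed

mean − median = 108.5 − 117.9 = -9.4
mean < median ⇒ the longer tail is on the left ⇒ left-skewed (negatively skewed).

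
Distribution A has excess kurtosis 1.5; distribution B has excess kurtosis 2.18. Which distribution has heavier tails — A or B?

B

Higher excess kurtosis ⇒ heavier tails relative to the normal distribution.
1.5 vs 2.18: the larger is 2.18, so B has heavier tails.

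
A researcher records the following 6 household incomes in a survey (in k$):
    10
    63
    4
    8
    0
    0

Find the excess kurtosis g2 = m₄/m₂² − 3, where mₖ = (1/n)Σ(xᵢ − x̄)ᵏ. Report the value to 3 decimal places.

0.999

x̄ = 14.1667
Σ(xᵢ − x̄)² = 2944.8333 ⇒ m₂ = 490.80556
Σ(xᵢ − x̄)⁴ = 5779755.1528 ⇒ m₄ = 963292.52546
m₂² = 240890.09336
g2 = m₄/m₂² − 3 = 3.99889 − 3 ≈ 0.999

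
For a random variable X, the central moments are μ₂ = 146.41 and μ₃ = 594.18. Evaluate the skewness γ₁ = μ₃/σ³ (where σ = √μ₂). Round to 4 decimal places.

0.3354

σ = √μ₂ = √146.41 = 12.10000
σ³ = μ₂^(3/2) = 1771.56100
γ₁ = μ₃/σ³ = 594.18 / 1771.56100 ≈ 0.3354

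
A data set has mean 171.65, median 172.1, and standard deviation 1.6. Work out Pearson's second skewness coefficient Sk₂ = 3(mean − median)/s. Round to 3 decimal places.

Sk₂ = 3(171.65 − 172.1) / 1.6 = 3 × -0.4500 / 1.6
    = -1.3500 / 1.6 ≈ -0.844

-0.844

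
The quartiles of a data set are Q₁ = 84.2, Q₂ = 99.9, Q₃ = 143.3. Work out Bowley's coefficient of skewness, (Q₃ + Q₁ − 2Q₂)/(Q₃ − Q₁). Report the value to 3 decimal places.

numerator: Q₃ + Q₁ − 2Q₂ = 143.3 + 84.2 − 2×99.9 = 27.7000
denominator: Q₃ − Q₁ = 143.3 − 84.2 = 59.1000
Bowley skewness = 27.7000 / 59.1000 ≈ 0.469

0.469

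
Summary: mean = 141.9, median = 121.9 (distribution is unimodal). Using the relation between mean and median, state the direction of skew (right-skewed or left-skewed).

mean − median = 141.9 − 121.9 = 20.0
mean > median ⇒ the longer tail is on the right ⇒ right-skewed (positively skewed).

right-skewed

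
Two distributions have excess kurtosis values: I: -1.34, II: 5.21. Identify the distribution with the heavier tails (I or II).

Higher excess kurtosis ⇒ heavier tails relative to the normal distribution.
-1.34 vs 5.21: the larger is 5.21, so II has heavier tails. (II is leptokurtic — heavier-than-normal tails; the other is platykurtic.)

II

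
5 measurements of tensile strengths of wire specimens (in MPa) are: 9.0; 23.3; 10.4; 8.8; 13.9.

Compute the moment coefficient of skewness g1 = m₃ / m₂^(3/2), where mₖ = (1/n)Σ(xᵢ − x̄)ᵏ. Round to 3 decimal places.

1.129

x̄ = (9.0 + 23.3 + 10.4 + 8.8 + 13.9) / 5 = 13.0800
deviations (xᵢ − x̄): -4.0800, 10.2200, -2.6800, -4.2800, 0.8200
Σ(xᵢ − x̄)² = 147.2680 ⇒ m₂ = 147.2680/5 = 29.45360
Σ(xᵢ − x̄)³ = 902.4451 ⇒ m₃ = 902.4451/5 = 180.48902
m₂^(3/2) = 29.45360^(1.5) = 159.84814
g1 = m₃ / m₂^(3/2) = 180.48902 / 159.84814 ≈ 1.129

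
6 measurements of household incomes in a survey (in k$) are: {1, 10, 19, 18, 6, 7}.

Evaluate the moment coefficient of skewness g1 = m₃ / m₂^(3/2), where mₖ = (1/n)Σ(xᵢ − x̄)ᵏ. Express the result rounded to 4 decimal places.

x̄ = (1 + 10 + 19 + 18 + 6 + 7) / 6 = 10.1667
deviations (xᵢ − x̄): -9.1667, -0.1667, 8.8333, 7.8333, -4.1667, -3.1667
Σ(xᵢ − x̄)² = 250.8333 ⇒ m₂ = 250.8333/6 = 41.80556
Σ(xᵢ − x̄)³ = 295.5556 ⇒ m₃ = 295.5556/6 = 49.25926
m₂^(3/2) = 41.80556^(1.5) = 270.30308
g1 = m₃ / m₂^(3/2) = 49.25926 / 270.30308 ≈ 0.1822

0.1822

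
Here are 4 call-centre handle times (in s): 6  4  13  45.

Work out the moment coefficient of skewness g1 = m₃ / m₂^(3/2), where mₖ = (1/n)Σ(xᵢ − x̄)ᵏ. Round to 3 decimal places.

x̄ = (6 + 4 + 13 + 45) / 4 = 17.0000
deviations (xᵢ − x̄): -11.0000, -13.0000, -4.0000, 28.0000
Σ(xᵢ − x̄)² = 1090.0000 ⇒ m₂ = 1090.0000/4 = 272.50000
Σ(xᵢ − x̄)³ = 18360.0000 ⇒ m₃ = 18360.0000/4 = 4590.00000
m₂^(3/2) = 272.50000^(1.5) = 4498.31392
g1 = m₃ / m₂^(3/2) = 4590.00000 / 4498.31392 ≈ 1.020

1.020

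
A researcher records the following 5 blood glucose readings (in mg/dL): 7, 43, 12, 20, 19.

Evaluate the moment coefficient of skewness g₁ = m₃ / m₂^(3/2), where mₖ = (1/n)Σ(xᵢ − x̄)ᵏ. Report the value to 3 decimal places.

0.955

x̄ = (7 + 43 + 12 + 20 + 19) / 5 = 20.2000
deviations (xᵢ − x̄): -13.2000, 22.8000, -8.2000, -0.2000, -1.2000
Σ(xᵢ − x̄)² = 762.8000 ⇒ m₂ = 762.8000/5 = 152.56000
Σ(xᵢ − x̄)³ = 8999.2800 ⇒ m₃ = 8999.2800/5 = 1799.85600
m₂^(3/2) = 152.56000^(1.5) = 1884.34761
g₁ = m₃ / m₂^(3/2) = 1799.85600 / 1884.34761 ≈ 0.955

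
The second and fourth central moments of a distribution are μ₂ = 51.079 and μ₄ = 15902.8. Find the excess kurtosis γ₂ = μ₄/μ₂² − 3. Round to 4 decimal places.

μ₂² = 51.079² = 2609.06424
μ₄/μ₂² = 15902.8 / 2609.06424 = 6.09521
γ₂ = 6.09521 − 3 ≈ 3.0952

3.0952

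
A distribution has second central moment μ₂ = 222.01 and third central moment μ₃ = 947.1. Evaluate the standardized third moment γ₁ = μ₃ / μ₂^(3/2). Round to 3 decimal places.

σ = √μ₂ = √222.01 = 14.90000
σ³ = μ₂^(3/2) = 3307.94900
γ₁ = μ₃/σ³ = 947.1 / 3307.94900 ≈ 0.286

0.286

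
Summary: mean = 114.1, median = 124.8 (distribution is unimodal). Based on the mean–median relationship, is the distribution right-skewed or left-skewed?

left-skewed

mean − median = 114.1 − 124.8 = -10.7
mean < median ⇒ the longer tail is on the left ⇒ left-skewed (negatively skewed).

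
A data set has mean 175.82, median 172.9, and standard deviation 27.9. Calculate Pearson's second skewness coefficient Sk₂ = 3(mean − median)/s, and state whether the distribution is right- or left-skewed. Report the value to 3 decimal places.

Sk₂ = 3(175.82 − 172.9) / 27.9 = 3 × 2.9200 / 27.9
    = 8.7600 / 27.9 ≈ 0.314
Sk₂ > 0 ⇒ mean > median ⇒ right-skewed (positive skew).

0.314, right-skewed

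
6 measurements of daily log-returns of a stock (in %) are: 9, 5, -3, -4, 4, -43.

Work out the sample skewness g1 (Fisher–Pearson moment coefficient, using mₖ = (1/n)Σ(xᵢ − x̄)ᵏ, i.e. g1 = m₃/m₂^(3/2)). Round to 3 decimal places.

x̄ = (9 + 5 - 3 - 4 + 4 - 43) / 6 = -5.3333
deviations (xᵢ − x̄): 14.3333, 10.3333, 2.3333, 1.3333, 9.3333, -37.6667
Σ(xᵢ − x̄)² = 1825.3333 ⇒ m₂ = 1825.3333/6 = 304.22222
Σ(xᵢ − x̄)³ = -48564.4444 ⇒ m₃ = -48564.4444/6 = -8094.07407
m₂^(3/2) = 304.22222^(1.5) = 5306.23404
g1 = m₃ / m₂^(3/2) = -8094.07407 / 5306.23404 ≈ -1.525

-1.525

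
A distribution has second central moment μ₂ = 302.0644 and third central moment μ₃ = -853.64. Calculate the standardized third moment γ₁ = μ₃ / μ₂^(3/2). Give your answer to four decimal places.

σ = √μ₂ = √302.0644 = 17.38000
σ³ = μ₂^(3/2) = 5249.87927
γ₁ = μ₃/σ³ = -853.64 / 5249.87927 ≈ -0.1626

-0.1626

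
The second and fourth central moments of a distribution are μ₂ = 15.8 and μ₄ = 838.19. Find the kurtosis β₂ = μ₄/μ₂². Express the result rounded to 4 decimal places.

μ₂² = 15.8² = 249.64000
μ₄/μ₂² = 838.19 / 249.64000 = 3.35759
β₂ ≈ 3.3576

3.3576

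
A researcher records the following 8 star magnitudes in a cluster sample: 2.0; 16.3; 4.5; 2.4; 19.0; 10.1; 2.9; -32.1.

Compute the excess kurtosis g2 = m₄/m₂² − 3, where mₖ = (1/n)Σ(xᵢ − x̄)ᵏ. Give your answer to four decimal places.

1.4342

x̄ = 3.1375
Σ(xᵢ − x̄)² = 1718.7788 ⇒ m₂ = 214.84734
Σ(xᵢ − x̄)⁴ = 1637456.2198 ⇒ m₄ = 204682.02747
m₂² = 46159.38112
g2 = m₄/m₂² − 3 = 4.43425 − 3 ≈ 1.4342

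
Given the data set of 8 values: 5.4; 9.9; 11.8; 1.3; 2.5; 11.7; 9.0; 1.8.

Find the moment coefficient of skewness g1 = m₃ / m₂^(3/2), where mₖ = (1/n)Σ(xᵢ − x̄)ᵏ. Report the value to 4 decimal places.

x̄ = (5.4 + 9.9 + 11.8 + 1.3 + 2.5 + 11.7 + 9.0 + 1.8) / 8 = 6.6750
deviations (xᵢ − x̄): -1.2750, 3.2250, 5.1250, -5.3750, -4.1750, 5.0250, 2.3250, -4.8750
Σ(xᵢ − x̄)² = 139.0350 ⇒ m₂ = 139.0350/8 = 17.37938
Σ(xᵢ − x̄)³ = -38.3842 ⇒ m₃ = -38.3842/8 = -4.79803
m₂^(3/2) = 17.37938^(1.5) = 72.45214
g1 = m₃ / m₂^(3/2) = -4.79803 / 72.45214 ≈ -0.0662

-0.0662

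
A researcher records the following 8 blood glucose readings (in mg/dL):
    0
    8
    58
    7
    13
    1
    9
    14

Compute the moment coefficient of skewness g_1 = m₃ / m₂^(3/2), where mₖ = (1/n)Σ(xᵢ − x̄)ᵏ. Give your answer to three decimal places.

1.943

x̄ = (0 + 8 + 58 + 7 + 13 + 1 + 9 + 14) / 8 = 13.7500
deviations (xᵢ − x̄): -13.7500, -5.7500, 44.2500, -6.7500, -0.7500, -12.7500, -4.7500, 0.2500
Σ(xᵢ − x̄)² = 2411.5000 ⇒ m₂ = 2411.5000/8 = 301.43750
Σ(xᵢ − x̄)³ = 81366.7500 ⇒ m₃ = 81366.7500/8 = 10170.84375
m₂^(3/2) = 301.43750^(1.5) = 5233.54447
g_1 = m₃ / m₂^(3/2) = 10170.84375 / 5233.54447 ≈ 1.943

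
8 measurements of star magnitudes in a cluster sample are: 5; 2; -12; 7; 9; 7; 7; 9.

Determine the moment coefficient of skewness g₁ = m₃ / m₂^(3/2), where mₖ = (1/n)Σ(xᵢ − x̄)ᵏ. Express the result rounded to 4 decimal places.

x̄ = (5 + 2 - 12 + 7 + 9 + 7 + 7 + 9) / 8 = 4.2500
deviations (xᵢ − x̄): 0.7500, -2.2500, -16.2500, 2.7500, 4.7500, 2.7500, 2.7500, 4.7500
Σ(xᵢ − x̄)² = 337.5000 ⇒ m₂ = 337.5000/8 = 42.18750
Σ(xᵢ − x̄)³ = -4025.2500 ⇒ m₃ = -4025.2500/8 = -503.15625
m₂^(3/2) = 42.18750^(1.5) = 274.01585
g₁ = m₃ / m₂^(3/2) = -503.15625 / 274.01585 ≈ -1.8362

-1.8362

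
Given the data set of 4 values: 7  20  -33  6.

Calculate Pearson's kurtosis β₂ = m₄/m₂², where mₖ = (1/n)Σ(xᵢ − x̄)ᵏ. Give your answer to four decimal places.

2.1790

x̄ = 0.0000
Σ(xᵢ − x̄)² = 1574.0000 ⇒ m₂ = 393.50000
Σ(xᵢ − x̄)⁴ = 1349618.0000 ⇒ m₄ = 337404.50000
m₂² = 154842.25000
β₂ = m₄/m₂² = 337404.50000 / 154842.25000 ≈ 2.1790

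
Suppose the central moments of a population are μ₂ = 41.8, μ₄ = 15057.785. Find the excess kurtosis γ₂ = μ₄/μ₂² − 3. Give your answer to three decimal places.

μ₂² = 41.8² = 1747.24000
μ₄/μ₂² = 15057.785 / 1747.24000 = 8.61804
γ₂ = 8.61804 − 3 ≈ 5.618

5.618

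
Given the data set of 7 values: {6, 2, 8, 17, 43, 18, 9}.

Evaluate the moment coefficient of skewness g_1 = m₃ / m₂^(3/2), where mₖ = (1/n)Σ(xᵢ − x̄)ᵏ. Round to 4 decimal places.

x̄ = (6 + 2 + 8 + 17 + 43 + 18 + 9) / 7 = 14.7143
deviations (xᵢ − x̄): -8.7143, -12.7143, -6.7143, 2.2857, 28.2857, 3.2857, -5.7143
Σ(xᵢ − x̄)² = 1131.4286 ⇒ m₂ = 1131.4286/7 = 161.63265
Σ(xᵢ − x̄)³ = 19471.9592 ⇒ m₃ = 19471.9592/7 = 2781.70845
m₂^(3/2) = 161.63265^(1.5) = 2054.91401
g_1 = m₃ / m₂^(3/2) = 2781.70845 / 2054.91401 ≈ 1.3537

1.3537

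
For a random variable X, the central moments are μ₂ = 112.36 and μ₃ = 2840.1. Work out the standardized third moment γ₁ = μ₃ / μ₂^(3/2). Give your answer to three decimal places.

σ = √μ₂ = √112.36 = 10.60000
σ³ = μ₂^(3/2) = 1191.01600
γ₁ = μ₃/σ³ = 2840.1 / 1191.01600 ≈ 2.385

2.385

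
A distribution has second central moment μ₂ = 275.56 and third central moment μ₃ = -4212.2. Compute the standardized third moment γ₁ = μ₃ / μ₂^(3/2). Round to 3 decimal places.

σ = √μ₂ = √275.56 = 16.60000
σ³ = μ₂^(3/2) = 4574.29600
γ₁ = μ₃/σ³ = -4212.2 / 4574.29600 ≈ -0.921

-0.921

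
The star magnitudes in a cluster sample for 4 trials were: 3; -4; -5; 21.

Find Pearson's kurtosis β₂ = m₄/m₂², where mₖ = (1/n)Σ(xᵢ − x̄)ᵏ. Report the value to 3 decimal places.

x̄ = 3.7500
Σ(xᵢ − x̄)² = 434.7500 ⇒ m₂ = 108.68750
Σ(xᵢ − x̄)⁴ = 98013.0781 ⇒ m₄ = 24503.26953
m₂² = 11812.97266
β₂ = m₄/m₂² = 24503.26953 / 11812.97266 ≈ 2.074

2.074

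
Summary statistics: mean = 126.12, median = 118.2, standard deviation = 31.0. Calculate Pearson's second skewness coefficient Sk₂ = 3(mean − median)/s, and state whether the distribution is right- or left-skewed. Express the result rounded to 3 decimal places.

0.766, right-skewed

Sk₂ = 3(126.12 − 118.2) / 31.0 = 3 × 7.9200 / 31.0
    = 23.7600 / 31.0 ≈ 0.766
Sk₂ > 0 ⇒ mean > median ⇒ right-skewed (positive skew).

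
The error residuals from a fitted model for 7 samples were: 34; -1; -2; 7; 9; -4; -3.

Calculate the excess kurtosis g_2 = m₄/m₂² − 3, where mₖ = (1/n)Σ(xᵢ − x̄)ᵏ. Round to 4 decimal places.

0.9099

x̄ = 5.7143
Σ(xᵢ − x̄)² = 1087.4286 ⇒ m₂ = 155.34694
Σ(xᵢ − x̄)⁴ = 660495.6152 ⇒ m₄ = 94356.51645
m₂² = 24132.67139
g_2 = m₄/m₂² − 3 = 3.90991 − 3 ≈ 0.9099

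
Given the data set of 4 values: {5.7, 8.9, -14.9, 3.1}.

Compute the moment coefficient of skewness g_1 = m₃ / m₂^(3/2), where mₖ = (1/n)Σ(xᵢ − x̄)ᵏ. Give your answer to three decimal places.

x̄ = (5.7 + 8.9 - 14.9 + 3.1) / 4 = 0.7000
deviations (xᵢ − x̄): 5.0000, 8.2000, -15.6000, 2.4000
Σ(xᵢ − x̄)² = 341.3600 ⇒ m₂ = 341.3600/4 = 85.34000
Σ(xᵢ − x̄)³ = -3106.2240 ⇒ m₃ = -3106.2240/4 = -776.55600
m₂^(3/2) = 85.34000^(1.5) = 788.36795
g_1 = m₃ / m₂^(3/2) = -776.55600 / 788.36795 ≈ -0.985

-0.985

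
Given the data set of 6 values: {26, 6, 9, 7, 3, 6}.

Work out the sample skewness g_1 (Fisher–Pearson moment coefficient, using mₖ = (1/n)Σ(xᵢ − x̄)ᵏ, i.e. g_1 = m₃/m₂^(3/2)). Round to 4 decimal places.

1.5699

x̄ = (26 + 6 + 9 + 7 + 3 + 6) / 6 = 9.5000
deviations (xᵢ − x̄): 16.5000, -3.5000, -0.5000, -2.5000, -6.5000, -3.5000
Σ(xᵢ − x̄)² = 345.5000 ⇒ m₂ = 345.5000/6 = 57.58333
Σ(xᵢ − x̄)³ = 4116.0000 ⇒ m₃ = 4116.0000/6 = 686.00000
m₂^(3/2) = 57.58333^(1.5) = 436.96354
g_1 = m₃ / m₂^(3/2) = 686.00000 / 436.96354 ≈ 1.5699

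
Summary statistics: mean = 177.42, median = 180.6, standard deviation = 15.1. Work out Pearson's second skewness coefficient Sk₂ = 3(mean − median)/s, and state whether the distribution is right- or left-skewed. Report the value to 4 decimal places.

Sk₂ = 3(177.42 − 180.6) / 15.1 = 3 × -3.1800 / 15.1
    = -9.5400 / 15.1 ≈ -0.6318
Sk₂ < 0 ⇒ mean < median ⇒ left-skewed (negative skew).

-0.6318, left-skewed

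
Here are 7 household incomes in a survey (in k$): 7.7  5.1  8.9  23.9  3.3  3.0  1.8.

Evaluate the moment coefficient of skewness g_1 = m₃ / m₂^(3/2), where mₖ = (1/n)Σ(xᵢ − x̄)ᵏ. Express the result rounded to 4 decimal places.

x̄ = (7.7 + 5.1 + 8.9 + 23.9 + 3.3 + 3.0 + 1.8) / 7 = 7.6714
deviations (xᵢ − x̄): 0.0286, -2.5714, 1.2286, 16.2286, -4.3714, -4.6714, -5.8714
Σ(xᵢ − x̄)² = 346.8943 ⇒ m₂ = 346.8943/7 = 49.55633
Σ(xᵢ − x̄)³ = 3871.0280 ⇒ m₃ = 3871.0280/7 = 553.00399
m₂^(3/2) = 49.55633^(1.5) = 348.85798
g_1 = m₃ / m₂^(3/2) = 553.00399 / 348.85798 ≈ 1.5852

1.5852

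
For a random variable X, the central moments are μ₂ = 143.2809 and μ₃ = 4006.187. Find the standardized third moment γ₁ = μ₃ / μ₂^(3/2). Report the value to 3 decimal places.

σ = √μ₂ = √143.2809 = 11.97000
σ³ = μ₂^(3/2) = 1715.07237
γ₁ = μ₃/σ³ = 4006.187 / 1715.07237 ≈ 2.336

2.336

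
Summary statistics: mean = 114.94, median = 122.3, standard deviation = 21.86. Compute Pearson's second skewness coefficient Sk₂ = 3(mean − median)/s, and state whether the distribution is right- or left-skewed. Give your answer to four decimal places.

Sk₂ = 3(114.94 − 122.3) / 21.86 = 3 × -7.3600 / 21.86
    = -22.0800 / 21.86 ≈ -1.0101
Sk₂ < 0 ⇒ mean < median ⇒ left-skewed (negative skew).

-1.0101, left-skewed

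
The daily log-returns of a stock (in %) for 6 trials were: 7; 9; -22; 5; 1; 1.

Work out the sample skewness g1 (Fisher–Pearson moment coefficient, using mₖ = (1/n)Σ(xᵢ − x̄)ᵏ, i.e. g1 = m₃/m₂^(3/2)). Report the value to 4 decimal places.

-1.4751

x̄ = (7 + 9 - 22 + 5 + 1 + 1) / 6 = 0.1667
deviations (xᵢ − x̄): 6.8333, 8.8333, -22.1667, 4.8333, 0.8333, 0.8333
Σ(xᵢ − x̄)² = 640.8333 ⇒ m₂ = 640.8333/6 = 106.80556
Σ(xᵢ − x̄)³ = -9769.4444 ⇒ m₃ = -9769.4444/6 = -1628.24074
m₂^(3/2) = 106.80556^(1.5) = 1103.80095
g1 = m₃ / m₂^(3/2) = -1628.24074 / 1103.80095 ≈ -1.4751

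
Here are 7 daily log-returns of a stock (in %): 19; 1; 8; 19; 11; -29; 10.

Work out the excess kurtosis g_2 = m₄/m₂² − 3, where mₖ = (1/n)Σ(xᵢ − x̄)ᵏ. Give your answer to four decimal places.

x̄ = 5.5714
Σ(xᵢ − x̄)² = 1631.7143 ⇒ m₂ = 233.10204
Σ(xᵢ − x̄)⁴ = 1495223.9242 ⇒ m₄ = 213603.41774
m₂² = 54336.56143
g_2 = m₄/m₂² − 3 = 3.93112 − 3 ≈ 0.9311

0.9311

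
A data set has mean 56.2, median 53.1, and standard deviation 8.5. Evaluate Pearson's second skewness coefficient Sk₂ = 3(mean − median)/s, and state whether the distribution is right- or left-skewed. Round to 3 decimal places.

1.094, right-skewed

Sk₂ = 3(56.2 − 53.1) / 8.5 = 3 × 3.1000 / 8.5
    = 9.3000 / 8.5 ≈ 1.094
Sk₂ > 0 ⇒ mean > median ⇒ right-skewed (positive skew).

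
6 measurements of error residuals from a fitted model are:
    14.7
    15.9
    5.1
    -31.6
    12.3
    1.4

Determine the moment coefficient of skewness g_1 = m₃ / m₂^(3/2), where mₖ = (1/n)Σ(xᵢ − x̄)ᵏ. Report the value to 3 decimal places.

-1.413

x̄ = (14.7 + 15.9 + 5.1 - 31.6 + 12.3 + 1.4) / 6 = 2.9667
deviations (xᵢ − x̄): 11.7333, 12.9333, 2.1333, -34.5667, 9.3333, -1.5667
Σ(xᵢ − x̄)² = 1593.9133 ⇒ m₂ = 1593.9133/6 = 265.65222
Σ(xᵢ − x̄)³ = -36704.5204 ⇒ m₃ = -36704.5204/6 = -6117.42007
m₂^(3/2) = 265.65222^(1.5) = 4329.82337
g_1 = m₃ / m₂^(3/2) = -6117.42007 / 4329.82337 ≈ -1.413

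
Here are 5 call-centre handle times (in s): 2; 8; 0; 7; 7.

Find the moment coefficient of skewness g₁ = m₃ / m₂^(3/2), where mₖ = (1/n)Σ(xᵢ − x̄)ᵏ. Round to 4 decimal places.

-0.4847

x̄ = (2 + 8 + 0 + 7 + 7) / 5 = 4.8000
deviations (xᵢ − x̄): -2.8000, 3.2000, -4.8000, 2.2000, 2.2000
Σ(xᵢ − x̄)² = 50.8000 ⇒ m₂ = 50.8000/5 = 10.16000
Σ(xᵢ − x̄)³ = -78.4800 ⇒ m₃ = -78.4800/5 = -15.69600
m₂^(3/2) = 10.16000^(1.5) = 32.38475
g₁ = m₃ / m₂^(3/2) = -15.69600 / 32.38475 ≈ -0.4847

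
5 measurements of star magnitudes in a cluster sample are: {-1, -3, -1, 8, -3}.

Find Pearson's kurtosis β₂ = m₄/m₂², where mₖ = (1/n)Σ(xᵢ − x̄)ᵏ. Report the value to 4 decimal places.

3.0187

x̄ = 0.0000
Σ(xᵢ − x̄)² = 84.0000 ⇒ m₂ = 16.80000
Σ(xᵢ − x̄)⁴ = 4260.0000 ⇒ m₄ = 852.00000
m₂² = 282.24000
β₂ = m₄/m₂² = 852.00000 / 282.24000 ≈ 3.0187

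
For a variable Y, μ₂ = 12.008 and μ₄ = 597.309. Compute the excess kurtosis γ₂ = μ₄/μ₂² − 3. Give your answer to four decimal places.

1.1425

μ₂² = 12.008² = 144.19206
μ₄/μ₂² = 597.309 / 144.19206 = 4.14245
γ₂ = 4.14245 − 3 ≈ 1.1425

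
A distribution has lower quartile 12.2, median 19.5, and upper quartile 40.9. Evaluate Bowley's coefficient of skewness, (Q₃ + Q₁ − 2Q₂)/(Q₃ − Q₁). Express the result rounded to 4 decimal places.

numerator: Q₃ + Q₁ − 2Q₂ = 40.9 + 12.2 − 2×19.5 = 14.1000
denominator: Q₃ − Q₁ = 40.9 − 12.2 = 28.7000
Bowley skewness = 14.1000 / 28.7000 ≈ 0.4913

0.4913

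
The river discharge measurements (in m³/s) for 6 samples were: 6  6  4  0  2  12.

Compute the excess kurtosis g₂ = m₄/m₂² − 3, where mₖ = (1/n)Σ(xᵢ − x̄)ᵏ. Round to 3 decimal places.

x̄ = 5.0000
Σ(xᵢ − x̄)² = 86.0000 ⇒ m₂ = 14.33333
Σ(xᵢ − x̄)⁴ = 3110.0000 ⇒ m₄ = 518.33333
m₂² = 205.44444
g₂ = m₄/m₂² − 3 = 2.52299 − 3 ≈ -0.477

-0.477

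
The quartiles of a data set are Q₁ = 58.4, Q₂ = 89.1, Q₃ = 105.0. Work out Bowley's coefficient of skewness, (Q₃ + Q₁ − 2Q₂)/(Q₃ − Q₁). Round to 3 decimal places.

numerator: Q₃ + Q₁ − 2Q₂ = 105.0 + 58.4 − 2×89.1 = -14.8000
denominator: Q₃ − Q₁ = 105.0 − 58.4 = 46.6000
Bowley skewness = -14.8000 / 46.6000 ≈ -0.318

-0.318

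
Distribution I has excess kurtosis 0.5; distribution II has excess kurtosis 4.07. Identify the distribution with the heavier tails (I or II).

Higher excess kurtosis ⇒ heavier tails relative to the normal distribution.
0.5 vs 4.07: the larger is 4.07, so II has heavier tails.

II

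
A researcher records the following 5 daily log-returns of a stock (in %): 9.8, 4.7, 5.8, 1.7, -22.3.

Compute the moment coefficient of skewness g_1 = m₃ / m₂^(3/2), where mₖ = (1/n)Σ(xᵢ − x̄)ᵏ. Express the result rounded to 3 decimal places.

x̄ = (9.8 + 4.7 + 5.8 + 1.7 - 22.3) / 5 = -0.0600
deviations (xᵢ − x̄): 9.8600, 4.7600, 5.8600, 1.7600, -22.2400
Σ(xᵢ − x̄)² = 651.9320 ⇒ m₂ = 651.9320/5 = 130.38640
Σ(xᵢ − x̄)³ = -9727.1782 ⇒ m₃ = -9727.1782/5 = -1945.43563
m₂^(3/2) = 130.38640^(1.5) = 1488.84142
g_1 = m₃ / m₂^(3/2) = -1945.43563 / 1488.84142 ≈ -1.307

-1.307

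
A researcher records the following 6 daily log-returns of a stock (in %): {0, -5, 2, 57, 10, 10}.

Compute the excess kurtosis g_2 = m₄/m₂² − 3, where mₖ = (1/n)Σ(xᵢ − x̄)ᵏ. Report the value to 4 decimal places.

0.7429

x̄ = 12.3333
Σ(xᵢ − x̄)² = 2565.3333 ⇒ m₂ = 427.55556
Σ(xᵢ − x̄)⁴ = 4105333.7778 ⇒ m₄ = 684222.29630
m₂² = 182803.75309
g_2 = m₄/m₂² − 3 = 3.74293 − 3 ≈ 0.7429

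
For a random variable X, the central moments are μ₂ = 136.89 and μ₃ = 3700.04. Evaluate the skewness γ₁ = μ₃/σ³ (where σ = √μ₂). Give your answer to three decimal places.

2.310

σ = √μ₂ = √136.89 = 11.70000
σ³ = μ₂^(3/2) = 1601.61300
γ₁ = μ₃/σ³ = 3700.04 / 1601.61300 ≈ 2.310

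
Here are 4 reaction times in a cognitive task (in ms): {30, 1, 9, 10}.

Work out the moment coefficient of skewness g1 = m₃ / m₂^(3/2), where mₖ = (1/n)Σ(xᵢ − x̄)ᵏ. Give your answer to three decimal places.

x̄ = (30 + 1 + 9 + 10) / 4 = 12.5000
deviations (xᵢ − x̄): 17.5000, -11.5000, -3.5000, -2.5000
Σ(xᵢ − x̄)² = 457.0000 ⇒ m₂ = 457.0000/4 = 114.25000
Σ(xᵢ − x̄)³ = 3780.0000 ⇒ m₃ = 3780.0000/4 = 945.00000
m₂^(3/2) = 114.25000^(1.5) = 1221.19302
g1 = m₃ / m₂^(3/2) = 945.00000 / 1221.19302 ≈ 0.774

0.774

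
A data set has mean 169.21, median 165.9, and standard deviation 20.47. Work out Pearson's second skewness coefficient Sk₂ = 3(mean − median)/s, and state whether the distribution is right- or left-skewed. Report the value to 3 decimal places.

0.485, right-skewed

Sk₂ = 3(169.21 − 165.9) / 20.47 = 3 × 3.3100 / 20.47
    = 9.9300 / 20.47 ≈ 0.485
Sk₂ > 0 ⇒ mean > median ⇒ right-skewed (positive skew).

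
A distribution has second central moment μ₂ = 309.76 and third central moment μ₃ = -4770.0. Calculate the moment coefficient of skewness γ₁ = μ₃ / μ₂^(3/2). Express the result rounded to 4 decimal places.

-0.8749

σ = √μ₂ = √309.76 = 17.60000
σ³ = μ₂^(3/2) = 5451.77600
γ₁ = μ₃/σ³ = -4770.0 / 5451.77600 ≈ -0.8749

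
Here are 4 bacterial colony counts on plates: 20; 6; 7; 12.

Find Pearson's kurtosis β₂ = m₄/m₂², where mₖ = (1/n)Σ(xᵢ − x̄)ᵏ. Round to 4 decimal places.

1.8445

x̄ = 11.2500
Σ(xᵢ − x̄)² = 122.7500 ⇒ m₂ = 30.68750
Σ(xᵢ − x̄)⁴ = 6948.0781 ⇒ m₄ = 1737.01953
m₂² = 941.72266
β₂ = m₄/m₂² = 1737.01953 / 941.72266 ≈ 1.8445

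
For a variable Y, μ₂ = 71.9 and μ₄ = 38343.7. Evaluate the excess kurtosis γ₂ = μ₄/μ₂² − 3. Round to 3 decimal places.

μ₂² = 71.9² = 5169.61000
μ₄/μ₂² = 38343.7 / 5169.61000 = 7.41714
γ₂ = 7.41714 − 3 ≈ 4.417

4.417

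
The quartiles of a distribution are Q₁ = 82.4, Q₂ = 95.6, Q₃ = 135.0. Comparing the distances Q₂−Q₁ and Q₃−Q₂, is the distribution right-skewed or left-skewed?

Q₂ − Q₁ = 13.2;  Q₃ − Q₂ = 39.4
Q₃ − Q₂ > Q₂ − Q₁ ⇒ the upper half is more spread out ⇒ right-skewed.

right-skewed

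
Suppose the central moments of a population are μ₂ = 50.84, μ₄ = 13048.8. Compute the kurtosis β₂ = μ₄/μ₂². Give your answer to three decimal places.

5.048

μ₂² = 50.84² = 2584.70560
μ₄/μ₂² = 13048.8 / 2584.70560 = 5.04847
β₂ ≈ 5.048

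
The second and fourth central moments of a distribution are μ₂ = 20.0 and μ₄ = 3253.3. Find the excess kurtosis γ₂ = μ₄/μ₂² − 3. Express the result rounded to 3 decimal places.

μ₂² = 20.0² = 400.00000
μ₄/μ₂² = 3253.3 / 400.00000 = 8.13325
γ₂ = 8.13325 − 3 ≈ 5.133

5.133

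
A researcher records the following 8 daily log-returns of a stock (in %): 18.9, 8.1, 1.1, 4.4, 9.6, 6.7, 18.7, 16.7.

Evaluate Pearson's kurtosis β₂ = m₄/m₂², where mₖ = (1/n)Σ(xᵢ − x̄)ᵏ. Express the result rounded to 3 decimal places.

x̄ = 10.5250
Σ(xᵢ − x̄)² = 322.8150 ⇒ m₂ = 40.35187
Σ(xᵢ − x̄)⁴ = 20387.6554 ⇒ m₄ = 2548.45692
m₂² = 1628.27382
β₂ = m₄/m₂² = 2548.45692 / 1628.27382 ≈ 1.565

1.565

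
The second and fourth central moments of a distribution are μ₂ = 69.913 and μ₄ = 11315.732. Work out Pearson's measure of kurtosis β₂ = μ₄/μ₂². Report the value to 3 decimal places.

2.315

μ₂² = 69.913² = 4887.82757
μ₄/μ₂² = 11315.732 / 4887.82757 = 2.31508
β₂ ≈ 2.315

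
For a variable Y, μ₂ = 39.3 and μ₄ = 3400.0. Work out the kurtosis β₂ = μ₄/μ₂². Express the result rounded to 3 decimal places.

μ₂² = 39.3² = 1544.49000
μ₄/μ₂² = 3400.0 / 1544.49000 = 2.20137
β₂ ≈ 2.201

2.201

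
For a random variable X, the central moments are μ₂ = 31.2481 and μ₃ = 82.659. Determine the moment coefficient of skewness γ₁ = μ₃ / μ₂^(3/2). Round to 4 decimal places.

σ = √μ₂ = √31.2481 = 5.59000
σ³ = μ₂^(3/2) = 174.67688
γ₁ = μ₃/σ³ = 82.659 / 174.67688 ≈ 0.4732

0.4732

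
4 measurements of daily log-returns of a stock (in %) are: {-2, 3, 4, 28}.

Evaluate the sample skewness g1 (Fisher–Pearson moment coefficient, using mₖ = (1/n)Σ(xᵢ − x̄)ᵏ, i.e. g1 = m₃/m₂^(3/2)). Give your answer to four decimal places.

x̄ = (-2 + 3 + 4 + 28) / 4 = 8.2500
deviations (xᵢ − x̄): -10.2500, -5.2500, -4.2500, 19.7500
Σ(xᵢ − x̄)² = 540.7500 ⇒ m₂ = 540.7500/4 = 135.18750
Σ(xᵢ − x̄)³ = 6405.3750 ⇒ m₃ = 6405.3750/4 = 1601.34375
m₂^(3/2) = 135.18750^(1.5) = 1571.82722
g1 = m₃ / m₂^(3/2) = 1601.34375 / 1571.82722 ≈ 1.0188

1.0188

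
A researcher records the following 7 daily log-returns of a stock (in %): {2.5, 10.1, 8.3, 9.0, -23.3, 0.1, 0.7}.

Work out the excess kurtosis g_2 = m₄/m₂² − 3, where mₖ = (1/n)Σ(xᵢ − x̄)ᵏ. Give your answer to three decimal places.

x̄ = 1.0571
Σ(xᵢ − x̄)² = 793.7171 ⇒ m₂ = 113.38816
Σ(xᵢ − x̄)⁴ = 365393.9976 ⇒ m₄ = 52199.14251
m₂² = 12856.87557
g_2 = m₄/m₂² − 3 = 4.06002 − 3 ≈ 1.060

1.060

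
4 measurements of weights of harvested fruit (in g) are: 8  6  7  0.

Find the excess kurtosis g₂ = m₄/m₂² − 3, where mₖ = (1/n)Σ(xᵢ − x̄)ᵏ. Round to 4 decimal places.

-0.7981

x̄ = 5.2500
Σ(xᵢ − x̄)² = 38.7500 ⇒ m₂ = 9.68750
Σ(xᵢ − x̄)⁴ = 826.5781 ⇒ m₄ = 206.64453
m₂² = 93.84766
g₂ = m₄/m₂² − 3 = 2.20191 − 3 ≈ -0.7981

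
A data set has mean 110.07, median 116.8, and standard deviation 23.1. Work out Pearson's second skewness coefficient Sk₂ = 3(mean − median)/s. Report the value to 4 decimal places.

-0.8740

Sk₂ = 3(110.07 − 116.8) / 23.1 = 3 × -6.7300 / 23.1
    = -20.1900 / 23.1 ≈ -0.8740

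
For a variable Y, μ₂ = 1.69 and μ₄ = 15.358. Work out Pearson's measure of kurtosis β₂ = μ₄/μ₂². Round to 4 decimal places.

5.3773

μ₂² = 1.69² = 2.85610
μ₄/μ₂² = 15.358 / 2.85610 = 5.37726
β₂ ≈ 5.3773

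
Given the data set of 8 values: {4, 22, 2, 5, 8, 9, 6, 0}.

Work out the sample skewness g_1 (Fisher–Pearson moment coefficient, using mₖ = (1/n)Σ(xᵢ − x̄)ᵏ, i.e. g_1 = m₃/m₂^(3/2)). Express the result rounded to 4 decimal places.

1.4365

x̄ = (4 + 22 + 2 + 5 + 8 + 9 + 6 + 0) / 8 = 7.0000
deviations (xᵢ − x̄): -3.0000, 15.0000, -5.0000, -2.0000, 1.0000, 2.0000, -1.0000, -7.0000
Σ(xᵢ − x̄)² = 318.0000 ⇒ m₂ = 318.0000/8 = 39.75000
Σ(xᵢ − x̄)³ = 2880.0000 ⇒ m₃ = 2880.0000/8 = 360.00000
m₂^(3/2) = 39.75000^(1.5) = 250.61421
g_1 = m₃ / m₂^(3/2) = 360.00000 / 250.61421 ≈ 1.4365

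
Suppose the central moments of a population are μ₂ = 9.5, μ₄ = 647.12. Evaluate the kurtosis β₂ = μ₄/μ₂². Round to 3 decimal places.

μ₂² = 9.5² = 90.25000
μ₄/μ₂² = 647.12 / 90.25000 = 7.17030
β₂ ≈ 7.170

7.170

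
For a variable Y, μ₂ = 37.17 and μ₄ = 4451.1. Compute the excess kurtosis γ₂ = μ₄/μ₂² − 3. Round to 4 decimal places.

μ₂² = 37.17² = 1381.60890
μ₄/μ₂² = 4451.1 / 1381.60890 = 3.22168
γ₂ = 3.22168 − 3 ≈ 0.2217

0.2217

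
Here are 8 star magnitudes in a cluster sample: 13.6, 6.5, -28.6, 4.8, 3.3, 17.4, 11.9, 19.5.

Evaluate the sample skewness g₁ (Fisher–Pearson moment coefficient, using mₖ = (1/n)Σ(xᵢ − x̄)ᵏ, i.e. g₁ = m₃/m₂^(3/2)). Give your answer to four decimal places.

-1.6229

x̄ = (13.6 + 6.5 - 28.6 + 4.8 + 3.3 + 17.4 + 11.9 + 19.5) / 8 = 6.0500
deviations (xᵢ − x̄): 7.5500, 0.4500, -34.6500, -1.2500, -2.7500, 11.3500, 5.8500, 13.4500
Σ(xᵢ − x̄)² = 1610.9000 ⇒ m₂ = 1610.9000/8 = 201.36250
Σ(xᵢ − x̄)³ = -37098.3840 ⇒ m₃ = -37098.3840/8 = -4637.29800
m₂^(3/2) = 201.36250^(1.5) = 2857.37928
g₁ = m₃ / m₂^(3/2) = -4637.29800 / 2857.37928 ≈ -1.6229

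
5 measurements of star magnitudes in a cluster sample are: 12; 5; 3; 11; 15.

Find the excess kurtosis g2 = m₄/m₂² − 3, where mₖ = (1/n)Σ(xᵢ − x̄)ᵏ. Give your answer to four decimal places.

-1.5274

x̄ = 9.2000
Σ(xᵢ − x̄)² = 100.8000 ⇒ m₂ = 20.16000
Σ(xᵢ − x̄)⁴ = 2992.4160 ⇒ m₄ = 598.48320
m₂² = 406.42560
g2 = m₄/m₂² − 3 = 1.47255 − 3 ≈ -1.5274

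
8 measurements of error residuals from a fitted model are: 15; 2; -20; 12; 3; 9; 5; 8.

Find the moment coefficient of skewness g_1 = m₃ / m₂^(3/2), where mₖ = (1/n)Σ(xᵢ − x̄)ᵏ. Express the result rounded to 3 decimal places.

-1.529

x̄ = (15 + 2 - 20 + 12 + 3 + 9 + 5 + 8) / 8 = 4.2500
deviations (xᵢ − x̄): 10.7500, -2.2500, -24.2500, 7.7500, -1.2500, 4.7500, 0.7500, 3.7500
Σ(xᵢ − x̄)² = 807.5000 ⇒ m₂ = 807.5000/8 = 100.93750
Σ(xᵢ − x̄)³ = -12405.7500 ⇒ m₃ = -12405.7500/8 = -1550.71875
m₂^(3/2) = 100.93750^(1.5) = 1014.09541
g_1 = m₃ / m₂^(3/2) = -1550.71875 / 1014.09541 ≈ -1.529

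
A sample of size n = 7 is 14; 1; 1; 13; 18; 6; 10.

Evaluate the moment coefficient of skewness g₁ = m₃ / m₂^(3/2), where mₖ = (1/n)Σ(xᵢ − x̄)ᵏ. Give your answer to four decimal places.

x̄ = (14 + 1 + 1 + 13 + 18 + 6 + 10) / 7 = 9.0000
deviations (xᵢ − x̄): 5.0000, -8.0000, -8.0000, 4.0000, 9.0000, -3.0000, 1.0000
Σ(xᵢ − x̄)² = 260.0000 ⇒ m₂ = 260.0000/7 = 37.14286
Σ(xᵢ − x̄)³ = -132.0000 ⇒ m₃ = -132.0000/7 = -18.85714
m₂^(3/2) = 37.14286^(1.5) = 226.36692
g₁ = m₃ / m₂^(3/2) = -18.85714 / 226.36692 ≈ -0.0833

-0.0833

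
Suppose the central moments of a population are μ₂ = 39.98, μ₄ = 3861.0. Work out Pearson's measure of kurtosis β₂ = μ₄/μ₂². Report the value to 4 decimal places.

μ₂² = 39.98² = 1598.40040
μ₄/μ₂² = 3861.0 / 1598.40040 = 2.41554
β₂ ≈ 2.4155

2.4155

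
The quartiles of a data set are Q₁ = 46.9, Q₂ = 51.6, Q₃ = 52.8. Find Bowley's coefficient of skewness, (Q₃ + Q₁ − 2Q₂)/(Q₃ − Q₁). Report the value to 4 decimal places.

numerator: Q₃ + Q₁ − 2Q₂ = 52.8 + 46.9 − 2×51.6 = -3.5000
denominator: Q₃ − Q₁ = 52.8 − 46.9 = 5.9000
Bowley skewness = -3.5000 / 5.9000 ≈ -0.5932

-0.5932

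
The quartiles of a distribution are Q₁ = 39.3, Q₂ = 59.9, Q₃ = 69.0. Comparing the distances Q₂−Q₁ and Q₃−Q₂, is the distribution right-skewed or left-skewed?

left-skewed

Q₂ − Q₁ = 20.6;  Q₃ − Q₂ = 9.1
Q₂ − Q₁ > Q₃ − Q₂ ⇒ the lower half is more spread out ⇒ left-skewed.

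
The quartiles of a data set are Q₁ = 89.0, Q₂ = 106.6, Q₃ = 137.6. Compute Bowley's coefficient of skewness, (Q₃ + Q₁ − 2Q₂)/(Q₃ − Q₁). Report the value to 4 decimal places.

0.2757

numerator: Q₃ + Q₁ − 2Q₂ = 137.6 + 89.0 − 2×106.6 = 13.4000
denominator: Q₃ − Q₁ = 137.6 − 89.0 = 48.6000
Bowley skewness = 13.4000 / 48.6000 ≈ 0.2757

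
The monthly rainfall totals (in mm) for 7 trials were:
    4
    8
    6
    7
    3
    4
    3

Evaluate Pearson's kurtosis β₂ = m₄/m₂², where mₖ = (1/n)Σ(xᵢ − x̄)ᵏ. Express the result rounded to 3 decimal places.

1.604

x̄ = 5.0000
Σ(xᵢ − x̄)² = 24.0000 ⇒ m₂ = 3.42857
Σ(xᵢ − x̄)⁴ = 132.0000 ⇒ m₄ = 18.85714
m₂² = 11.75510
β₂ = m₄/m₂² = 18.85714 / 11.75510 ≈ 1.604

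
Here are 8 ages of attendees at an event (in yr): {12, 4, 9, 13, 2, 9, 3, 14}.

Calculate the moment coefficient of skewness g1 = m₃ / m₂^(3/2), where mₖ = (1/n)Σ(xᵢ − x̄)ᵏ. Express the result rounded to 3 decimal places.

-0.167

x̄ = (12 + 4 + 9 + 13 + 2 + 9 + 3 + 14) / 8 = 8.2500
deviations (xᵢ − x̄): 3.7500, -4.2500, 0.7500, 4.7500, -6.2500, 0.7500, -5.2500, 5.7500
Σ(xᵢ − x̄)² = 155.5000 ⇒ m₂ = 155.5000/8 = 19.43750
Σ(xᵢ − x̄)³ = -114.7500 ⇒ m₃ = -114.7500/8 = -14.34375
m₂^(3/2) = 19.43750^(1.5) = 85.69601
g1 = m₃ / m₂^(3/2) = -14.34375 / 85.69601 ≈ -0.167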